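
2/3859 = 2/3859 = 0.00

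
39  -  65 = -26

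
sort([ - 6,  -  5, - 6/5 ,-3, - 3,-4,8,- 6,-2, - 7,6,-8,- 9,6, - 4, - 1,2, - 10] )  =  [ - 10, - 9,-8, - 7  , - 6, - 6, - 5,-4,  -  4, - 3 ,-3,  -  2 ,-6/5, - 1 , 2,6,6, 8 ] 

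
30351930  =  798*38035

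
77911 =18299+59612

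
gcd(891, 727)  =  1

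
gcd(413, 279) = 1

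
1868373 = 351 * 5323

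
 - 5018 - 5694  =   - 10712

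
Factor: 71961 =3^1*17^2*83^1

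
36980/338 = 109 + 69/169  =  109.41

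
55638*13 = 723294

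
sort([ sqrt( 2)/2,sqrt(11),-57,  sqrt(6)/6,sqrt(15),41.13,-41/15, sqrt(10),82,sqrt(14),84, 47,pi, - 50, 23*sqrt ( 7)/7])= [  -  57, - 50, - 41/15,sqrt(6) /6, sqrt(2) /2, pi, sqrt( 10), sqrt( 11 ),sqrt(14), sqrt(15 ),23*sqrt( 7) /7, 41.13 , 47,82,  84] 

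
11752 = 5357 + 6395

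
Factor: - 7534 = -2^1 * 3767^1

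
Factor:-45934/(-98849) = 2^1*7^1*17^1 * 193^1 * 98849^(  -  1)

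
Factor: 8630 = 2^1*5^1*863^1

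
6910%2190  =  340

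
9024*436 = 3934464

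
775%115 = 85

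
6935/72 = 6935/72 = 96.32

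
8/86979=8/86979 = 0.00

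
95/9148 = 95/9148 =0.01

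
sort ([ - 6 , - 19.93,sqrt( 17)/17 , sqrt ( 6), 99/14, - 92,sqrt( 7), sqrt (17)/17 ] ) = [ - 92, - 19.93, - 6,  sqrt ( 17)/17, sqrt(17)/17, sqrt( 6 ), sqrt (7),99/14]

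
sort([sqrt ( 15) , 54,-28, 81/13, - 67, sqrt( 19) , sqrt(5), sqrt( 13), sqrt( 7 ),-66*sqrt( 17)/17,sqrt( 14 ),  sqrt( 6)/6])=[-67,-28,- 66*sqrt( 17)/17,sqrt( 6)/6,sqrt(5),sqrt( 7),sqrt(13 ),sqrt(14),  sqrt( 15), sqrt( 19 ),81/13,54 ]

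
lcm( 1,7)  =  7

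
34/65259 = 34/65259 = 0.00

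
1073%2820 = 1073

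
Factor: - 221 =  - 13^1* 17^1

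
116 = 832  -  716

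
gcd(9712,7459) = 1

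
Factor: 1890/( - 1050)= - 3^2 * 5^( - 1) = - 9/5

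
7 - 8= - 1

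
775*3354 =2599350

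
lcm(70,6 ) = 210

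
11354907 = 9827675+1527232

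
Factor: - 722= - 2^1*19^2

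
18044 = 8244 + 9800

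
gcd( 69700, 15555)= 85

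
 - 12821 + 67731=54910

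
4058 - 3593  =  465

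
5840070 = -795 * ( - 7346 ) 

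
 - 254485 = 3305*( - 77 )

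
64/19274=32/9637 = 0.00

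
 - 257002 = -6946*37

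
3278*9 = 29502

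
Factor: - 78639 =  - 3^1*11^1*2383^1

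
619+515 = 1134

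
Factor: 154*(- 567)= -2^1*3^4*7^2 * 11^1 = - 87318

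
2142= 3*714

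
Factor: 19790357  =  19790357^1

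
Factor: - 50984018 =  - 2^1*113^1 * 433^1*521^1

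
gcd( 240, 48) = 48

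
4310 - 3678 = 632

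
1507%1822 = 1507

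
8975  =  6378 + 2597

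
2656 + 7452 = 10108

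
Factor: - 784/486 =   -  2^3*3^(- 5 )*7^2 = -392/243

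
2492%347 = 63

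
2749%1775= 974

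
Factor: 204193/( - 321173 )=-11^1*19^1*397^( - 1 )*809^( - 1) * 977^1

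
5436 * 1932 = 10502352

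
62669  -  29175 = 33494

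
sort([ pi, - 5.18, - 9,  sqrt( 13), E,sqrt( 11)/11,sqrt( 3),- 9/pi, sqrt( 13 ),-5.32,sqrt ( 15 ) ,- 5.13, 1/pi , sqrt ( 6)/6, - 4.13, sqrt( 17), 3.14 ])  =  [ - 9, - 5.32 ,  -  5.18,  -  5.13, - 4.13, - 9/pi,sqrt( 11 )/11, 1/pi,sqrt( 6) /6, sqrt( 3 ), E,3.14, pi,sqrt( 13 ), sqrt( 13),sqrt(15), sqrt (17)]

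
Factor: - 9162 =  - 2^1*3^2*509^1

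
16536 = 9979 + 6557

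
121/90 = 1 + 31/90 = 1.34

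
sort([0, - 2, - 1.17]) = [ - 2, - 1.17,0]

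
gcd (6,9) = 3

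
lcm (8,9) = 72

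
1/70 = 1/70 = 0.01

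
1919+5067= 6986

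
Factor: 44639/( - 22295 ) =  - 5^( - 1)*7^( - 1 ) * 13^( - 1)*911^1 = - 911/455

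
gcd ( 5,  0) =5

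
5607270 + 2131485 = 7738755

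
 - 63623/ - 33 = 1927 + 32/33 = 1927.97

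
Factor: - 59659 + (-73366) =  - 133025 = - 5^2*17^1*313^1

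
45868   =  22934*2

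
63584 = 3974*16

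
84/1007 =84/1007 =0.08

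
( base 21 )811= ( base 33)38J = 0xdde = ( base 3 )11212111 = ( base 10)3550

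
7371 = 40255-32884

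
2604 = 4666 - 2062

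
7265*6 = 43590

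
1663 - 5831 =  - 4168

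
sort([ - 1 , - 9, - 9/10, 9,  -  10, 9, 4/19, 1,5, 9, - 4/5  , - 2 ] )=[ - 10  , - 9 , - 2, - 1, - 9/10, - 4/5,4/19 , 1, 5, 9,9, 9]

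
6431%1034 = 227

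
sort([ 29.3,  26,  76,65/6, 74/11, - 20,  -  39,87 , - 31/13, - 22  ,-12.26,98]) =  [ - 39, - 22,-20, - 12.26, - 31/13,74/11,65/6 , 26,  29.3, 76, 87, 98 ]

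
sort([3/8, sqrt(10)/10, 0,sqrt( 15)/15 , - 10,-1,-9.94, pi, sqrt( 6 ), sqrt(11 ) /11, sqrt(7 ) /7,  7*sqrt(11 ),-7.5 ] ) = [-10, - 9.94 , - 7.5, - 1,0, sqrt( 15)/15,sqrt(11 ) /11, sqrt( 10 ) /10, 3/8,sqrt(7 )/7, sqrt(6), pi, 7*sqrt( 11)]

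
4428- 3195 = 1233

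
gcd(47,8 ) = 1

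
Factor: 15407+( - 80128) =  - 61^1*1061^1 = -  64721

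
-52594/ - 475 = 52594/475 = 110.72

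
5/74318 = 5/74318= 0.00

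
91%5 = 1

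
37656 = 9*4184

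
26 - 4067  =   - 4041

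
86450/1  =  86450 = 86450.00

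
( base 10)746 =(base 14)3B4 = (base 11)619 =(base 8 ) 1352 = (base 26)12i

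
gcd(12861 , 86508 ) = 9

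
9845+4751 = 14596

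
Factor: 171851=171851^1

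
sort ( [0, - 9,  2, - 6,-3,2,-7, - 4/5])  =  [-9, - 7, - 6,  -  3, - 4/5,0,  2,  2 ] 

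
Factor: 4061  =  31^1*131^1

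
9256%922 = 36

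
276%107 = 62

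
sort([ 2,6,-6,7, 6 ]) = [ - 6,2 , 6,6, 7] 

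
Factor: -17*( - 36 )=612 = 2^2*3^2 *17^1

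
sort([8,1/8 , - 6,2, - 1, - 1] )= [ - 6, - 1, - 1,  1/8, 2, 8] 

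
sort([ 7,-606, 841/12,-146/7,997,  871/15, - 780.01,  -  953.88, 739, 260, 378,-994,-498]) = [  -  994,-953.88,- 780.01,-606,  -  498,-146/7,  7, 871/15,841/12 , 260, 378,739,  997]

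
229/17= 13 + 8/17 = 13.47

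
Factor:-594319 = -11^1*97^1*557^1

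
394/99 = 394/99 =3.98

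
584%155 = 119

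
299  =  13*23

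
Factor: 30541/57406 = 2^( - 1 )*7^1*4363^1*28703^( - 1)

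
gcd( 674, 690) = 2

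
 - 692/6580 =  - 173/1645 =-0.11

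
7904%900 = 704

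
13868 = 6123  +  7745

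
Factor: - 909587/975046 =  - 2^ ( - 1)*7^2*19^1*499^( - 1) = - 931/998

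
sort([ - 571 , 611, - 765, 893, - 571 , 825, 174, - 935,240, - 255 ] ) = [ - 935, - 765, - 571,  -  571, - 255,174,240, 611,825, 893]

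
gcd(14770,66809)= 1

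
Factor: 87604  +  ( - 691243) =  - 3^3*79^1 * 283^1 =- 603639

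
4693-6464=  - 1771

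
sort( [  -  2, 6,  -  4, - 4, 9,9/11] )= [ - 4, - 4,-2, 9/11, 6, 9]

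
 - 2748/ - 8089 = 2748/8089 = 0.34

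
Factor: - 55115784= - 2^3*3^2 * 765497^1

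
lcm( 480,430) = 20640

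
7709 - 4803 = 2906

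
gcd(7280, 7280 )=7280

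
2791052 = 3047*916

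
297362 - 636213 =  - 338851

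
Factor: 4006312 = 2^3  *149^1 * 3361^1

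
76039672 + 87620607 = 163660279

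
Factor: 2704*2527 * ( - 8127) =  - 55531856016 = - 2^4*3^3*7^2* 13^2*19^2*43^1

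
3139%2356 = 783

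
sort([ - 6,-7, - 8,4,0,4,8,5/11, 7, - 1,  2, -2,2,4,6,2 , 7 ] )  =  [ - 8, - 7, - 6,-2, - 1, 0,5/11,2,2,2, 4,4, 4, 6, 7,7, 8]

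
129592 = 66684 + 62908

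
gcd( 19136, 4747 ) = 1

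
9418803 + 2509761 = 11928564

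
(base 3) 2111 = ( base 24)2J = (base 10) 67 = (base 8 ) 103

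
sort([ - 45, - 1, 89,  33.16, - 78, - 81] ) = [ - 81, - 78, - 45, - 1,33.16,89] 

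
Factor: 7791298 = 2^1*151^1 *25799^1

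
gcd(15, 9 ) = 3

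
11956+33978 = 45934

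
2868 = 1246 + 1622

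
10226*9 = 92034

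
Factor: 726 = 2^1*3^1*11^2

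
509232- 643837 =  - 134605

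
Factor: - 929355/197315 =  - 3^1 * 7^1  *  19^( - 1)*31^(- 1 )*53^1*67^(- 1 )*167^1 = - 185871/39463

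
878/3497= 878/3497 = 0.25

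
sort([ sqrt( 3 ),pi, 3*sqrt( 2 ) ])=[ sqrt (3 ),pi,3*sqrt( 2)]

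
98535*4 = 394140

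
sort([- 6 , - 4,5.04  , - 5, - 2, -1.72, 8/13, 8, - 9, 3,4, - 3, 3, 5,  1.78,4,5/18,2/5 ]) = [ - 9,-6,- 5,-4, - 3, - 2, - 1.72,5/18, 2/5,8/13, 1.78,3,  3  ,  4,4, 5,5.04  ,  8]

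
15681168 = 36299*432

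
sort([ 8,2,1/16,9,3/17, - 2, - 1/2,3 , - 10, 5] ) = [ -10, - 2, - 1/2,1/16,3/17 , 2,3,  5, 8,9 ]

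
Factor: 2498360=2^3*5^1*62459^1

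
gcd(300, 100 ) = 100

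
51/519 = 17/173 = 0.10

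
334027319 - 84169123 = 249858196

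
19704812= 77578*254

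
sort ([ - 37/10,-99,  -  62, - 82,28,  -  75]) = [ - 99, - 82,-75, - 62,  -  37/10,28 ] 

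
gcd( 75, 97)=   1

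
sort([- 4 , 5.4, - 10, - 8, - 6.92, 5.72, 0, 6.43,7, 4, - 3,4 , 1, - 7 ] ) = [ - 10,-8, - 7, - 6.92, - 4,-3, 0, 1,4 , 4, 5.4, 5.72, 6.43, 7]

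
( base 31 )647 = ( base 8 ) 13411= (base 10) 5897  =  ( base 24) A5H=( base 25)9am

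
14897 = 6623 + 8274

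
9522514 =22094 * 431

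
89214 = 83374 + 5840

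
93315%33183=26949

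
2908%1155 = 598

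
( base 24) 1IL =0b10000000101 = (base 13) 612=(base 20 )2b9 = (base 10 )1029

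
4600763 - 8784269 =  - 4183506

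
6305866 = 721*8746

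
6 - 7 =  - 1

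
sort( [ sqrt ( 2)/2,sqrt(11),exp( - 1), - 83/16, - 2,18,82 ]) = [ - 83/16, -2,exp(-1),sqrt(2)/2,sqrt(11),18  ,  82]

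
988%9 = 7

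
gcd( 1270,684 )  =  2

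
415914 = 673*618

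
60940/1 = 60940 = 60940.00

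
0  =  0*769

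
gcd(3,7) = 1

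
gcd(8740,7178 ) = 2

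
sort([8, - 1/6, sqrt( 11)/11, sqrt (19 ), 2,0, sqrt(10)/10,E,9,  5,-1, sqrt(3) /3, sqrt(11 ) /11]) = [ - 1 , - 1/6,  0 , sqrt(11 )/11,sqrt( 11 ) /11, sqrt (10) /10 , sqrt( 3 )/3, 2,E , sqrt ( 19 ), 5, 8, 9] 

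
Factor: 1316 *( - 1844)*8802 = -2^5*3^3*7^1*47^1*163^1*461^1 = - 21359848608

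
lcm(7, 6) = 42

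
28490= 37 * 770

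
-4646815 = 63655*(-73) 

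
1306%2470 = 1306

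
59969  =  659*91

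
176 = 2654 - 2478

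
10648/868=12 + 58/217= 12.27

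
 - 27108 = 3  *( - 9036 )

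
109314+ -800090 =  - 690776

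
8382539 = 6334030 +2048509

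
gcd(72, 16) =8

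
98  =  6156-6058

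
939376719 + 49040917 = 988417636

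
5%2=1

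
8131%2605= 316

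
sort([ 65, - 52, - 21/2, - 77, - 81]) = [ - 81,-77, - 52, - 21/2, 65]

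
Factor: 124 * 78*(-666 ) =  - 2^4*3^3*13^1*31^1*37^1 = - 6441552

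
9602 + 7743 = 17345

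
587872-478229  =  109643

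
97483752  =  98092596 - 608844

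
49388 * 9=444492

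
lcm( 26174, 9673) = 444958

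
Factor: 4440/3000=37/25 = 5^( - 2 )*37^1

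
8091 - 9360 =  - 1269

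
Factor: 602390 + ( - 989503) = - 23^1*16831^1 = -387113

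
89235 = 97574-8339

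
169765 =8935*19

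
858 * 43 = 36894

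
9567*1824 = 17450208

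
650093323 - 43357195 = 606736128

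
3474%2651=823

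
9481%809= 582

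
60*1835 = 110100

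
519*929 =482151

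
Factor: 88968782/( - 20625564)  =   - 2^( - 1)*3^( - 1)*7^1*19^( - 1)*61^( - 1 )*1483^(-1 )*6354913^1  =  - 44484391/10312782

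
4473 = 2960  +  1513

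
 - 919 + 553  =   - 366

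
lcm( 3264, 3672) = 29376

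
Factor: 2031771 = 3^1*7^1* 31^1*3121^1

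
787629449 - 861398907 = -73769458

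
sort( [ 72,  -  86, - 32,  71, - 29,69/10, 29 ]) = [ - 86, - 32, - 29 , 69/10,29, 71, 72] 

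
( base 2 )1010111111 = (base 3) 222001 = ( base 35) k3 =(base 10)703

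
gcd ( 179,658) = 1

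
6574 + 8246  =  14820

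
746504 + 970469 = 1716973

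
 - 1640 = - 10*164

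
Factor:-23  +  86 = 3^2*7^1=63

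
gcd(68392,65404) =332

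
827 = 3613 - 2786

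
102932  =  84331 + 18601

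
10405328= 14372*724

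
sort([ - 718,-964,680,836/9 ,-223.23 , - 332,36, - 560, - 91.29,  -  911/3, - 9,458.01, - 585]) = [ - 964,-718, - 585,-560, - 332, - 911/3, - 223.23, - 91.29 , - 9,36,836/9,458.01,680]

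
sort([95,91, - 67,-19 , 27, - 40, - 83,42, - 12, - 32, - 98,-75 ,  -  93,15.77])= [ - 98, - 93, - 83, - 75,-67, - 40, - 32, - 19, - 12, 15.77, 27, 42, 91,95]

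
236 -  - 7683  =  7919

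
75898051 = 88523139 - 12625088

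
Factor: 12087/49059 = 3^(-1)*17^1*23^(-1 ) = 17/69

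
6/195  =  2/65 = 0.03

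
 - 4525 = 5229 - 9754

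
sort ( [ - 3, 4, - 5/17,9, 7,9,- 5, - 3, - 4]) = [ - 5,- 4, - 3,-3, - 5/17, 4,7,9, 9] 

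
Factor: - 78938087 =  - 29^1*61^1*44623^1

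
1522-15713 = -14191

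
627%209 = 0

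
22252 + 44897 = 67149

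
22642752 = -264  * ( - 85768 )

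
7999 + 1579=9578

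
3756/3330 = 626/555 = 1.13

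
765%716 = 49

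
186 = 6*31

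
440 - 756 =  - 316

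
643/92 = 6 + 91/92 = 6.99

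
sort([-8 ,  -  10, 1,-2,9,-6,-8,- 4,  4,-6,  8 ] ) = [ - 10, -8, - 8, - 6,-6,-4,-2,1, 4,8, 9 ] 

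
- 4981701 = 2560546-7542247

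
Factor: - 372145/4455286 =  - 2^ ( - 1 )*5^1*11^( - 1) *53^(-1 )*263^1*283^1*3821^( - 1)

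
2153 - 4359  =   - 2206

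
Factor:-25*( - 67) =1675 =5^2*67^1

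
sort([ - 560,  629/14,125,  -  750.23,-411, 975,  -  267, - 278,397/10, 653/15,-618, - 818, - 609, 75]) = [-818, - 750.23, - 618, - 609,  -  560,-411, - 278, - 267,397/10, 653/15,629/14,75,125 , 975]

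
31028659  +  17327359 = 48356018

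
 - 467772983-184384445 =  -652157428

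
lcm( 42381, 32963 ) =296667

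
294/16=18 + 3/8 = 18.38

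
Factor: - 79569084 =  - 2^2*3^1 * 7^1*281^1 * 3371^1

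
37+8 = 45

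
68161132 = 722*94406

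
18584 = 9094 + 9490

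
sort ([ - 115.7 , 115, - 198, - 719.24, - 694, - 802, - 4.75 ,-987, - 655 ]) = [ - 987,-802,-719.24, - 694, - 655, - 198,-115.7,-4.75, 115] 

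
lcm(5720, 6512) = 423280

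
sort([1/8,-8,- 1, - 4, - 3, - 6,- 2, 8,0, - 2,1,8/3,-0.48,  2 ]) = [ - 8,  -  6, - 4, - 3, -2, - 2, - 1, - 0.48,0,1/8,1,  2,8/3, 8] 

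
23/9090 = 23/9090 = 0.00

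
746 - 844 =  - 98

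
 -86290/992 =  - 43145/496 = -86.99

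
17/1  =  17=17.00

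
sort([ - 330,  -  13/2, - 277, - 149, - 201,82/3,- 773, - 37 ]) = [- 773,-330, - 277, - 201, - 149,- 37,-13/2,82/3]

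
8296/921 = 8296/921 = 9.01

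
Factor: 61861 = 61861^1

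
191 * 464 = 88624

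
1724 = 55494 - 53770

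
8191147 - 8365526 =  - 174379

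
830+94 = 924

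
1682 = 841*2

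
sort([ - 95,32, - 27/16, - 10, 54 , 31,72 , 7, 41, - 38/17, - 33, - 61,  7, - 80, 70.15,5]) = [-95,  -  80,-61, - 33, - 10, - 38/17,-27/16, 5, 7, 7,31,32, 41 , 54, 70.15, 72] 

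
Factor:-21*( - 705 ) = 3^2 *5^1*7^1 * 47^1 = 14805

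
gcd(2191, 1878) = 313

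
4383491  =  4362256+21235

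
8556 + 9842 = 18398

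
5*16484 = 82420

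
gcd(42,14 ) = 14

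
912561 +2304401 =3216962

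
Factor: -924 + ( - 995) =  - 1919 = - 19^1*101^1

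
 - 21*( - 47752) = 1002792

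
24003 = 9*2667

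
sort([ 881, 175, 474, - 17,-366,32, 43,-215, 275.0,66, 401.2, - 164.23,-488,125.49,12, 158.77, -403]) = [ - 488,-403, - 366,-215, - 164.23,-17,12,32, 43, 66, 125.49, 158.77,175,  275.0,401.2,474, 881]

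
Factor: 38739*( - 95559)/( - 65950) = 3701860101/65950 = 2^ (  -  1)*3^2  *5^(  -  2 )*37^1*53^1*349^1*601^1*1319^(- 1)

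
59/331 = 59/331 = 0.18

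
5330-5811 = -481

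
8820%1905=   1200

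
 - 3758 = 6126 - 9884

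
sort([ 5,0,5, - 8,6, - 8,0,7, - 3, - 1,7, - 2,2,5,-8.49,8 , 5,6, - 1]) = [ - 8.49, - 8, - 8,-3, - 2 ,-1,  -  1 , 0, 0,2,5 , 5, 5, 5, 6,6, 7,7,8 ] 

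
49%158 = 49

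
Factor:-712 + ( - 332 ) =-2^2*3^2 * 29^1 = -1044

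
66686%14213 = 9834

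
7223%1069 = 809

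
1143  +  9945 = 11088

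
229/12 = 229/12= 19.08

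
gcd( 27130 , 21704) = 5426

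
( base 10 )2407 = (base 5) 34112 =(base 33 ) 26V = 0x967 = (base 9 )3264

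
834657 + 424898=1259555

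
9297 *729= 6777513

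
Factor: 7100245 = 5^1*857^1*1657^1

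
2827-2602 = 225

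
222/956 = 111/478=0.23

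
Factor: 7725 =3^1*5^2*103^1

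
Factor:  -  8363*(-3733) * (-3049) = -95186971871 = - 3049^1 *3733^1*8363^1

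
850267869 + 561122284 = 1411390153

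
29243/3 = 9747+2/3 = 9747.67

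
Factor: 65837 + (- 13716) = 52121^1=52121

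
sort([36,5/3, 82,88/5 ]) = [5/3,88/5,36,82 ] 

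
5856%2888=80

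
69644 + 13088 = 82732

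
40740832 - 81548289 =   -  40807457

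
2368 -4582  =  -2214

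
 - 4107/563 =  - 8 + 397/563  =  - 7.29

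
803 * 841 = 675323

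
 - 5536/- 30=184 + 8/15 = 184.53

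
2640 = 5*528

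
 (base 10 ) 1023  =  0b1111111111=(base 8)1777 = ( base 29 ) 168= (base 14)531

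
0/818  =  0 = 0.00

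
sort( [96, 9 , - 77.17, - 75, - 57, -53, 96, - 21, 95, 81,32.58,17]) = [ - 77.17, - 75, - 57, - 53,-21, 9 , 17, 32.58,  81,95,96, 96]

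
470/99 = 4 + 74/99 = 4.75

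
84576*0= 0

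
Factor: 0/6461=0^1 = 0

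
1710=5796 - 4086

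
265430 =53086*5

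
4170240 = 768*5430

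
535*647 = 346145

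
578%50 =28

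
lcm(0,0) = 0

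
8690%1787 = 1542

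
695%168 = 23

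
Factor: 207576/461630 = 2^2*3^3 * 5^ ( - 1) * 13^( - 1 )*31^2*53^( - 1)*67^( - 1 ) = 103788/230815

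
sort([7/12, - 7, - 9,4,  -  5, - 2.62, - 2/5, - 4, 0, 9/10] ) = [ - 9, - 7,  -  5, - 4, - 2.62,- 2/5, 0, 7/12,9/10, 4]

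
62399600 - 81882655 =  - 19483055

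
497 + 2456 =2953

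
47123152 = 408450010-361326858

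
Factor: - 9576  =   - 2^3*3^2*7^1*19^1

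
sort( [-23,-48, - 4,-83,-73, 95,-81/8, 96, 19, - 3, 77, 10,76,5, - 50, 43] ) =[ - 83,-73 , - 50, - 48, - 23, -81/8,-4, - 3, 5, 10,19,43,76, 77, 95, 96]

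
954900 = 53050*18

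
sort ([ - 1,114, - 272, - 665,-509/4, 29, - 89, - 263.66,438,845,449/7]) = [ - 665, - 272, - 263.66,  -  509/4, - 89, - 1,29, 449/7,114,438,  845]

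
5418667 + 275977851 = 281396518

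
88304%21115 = 3844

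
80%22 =14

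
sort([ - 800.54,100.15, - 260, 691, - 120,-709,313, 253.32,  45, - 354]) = [ - 800.54, - 709,-354, - 260, - 120,45,100.15,  253.32, 313 , 691 ] 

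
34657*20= 693140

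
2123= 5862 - 3739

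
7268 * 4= 29072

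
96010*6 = 576060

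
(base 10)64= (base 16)40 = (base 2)1000000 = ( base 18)3a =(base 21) 31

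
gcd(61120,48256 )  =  64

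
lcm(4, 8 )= 8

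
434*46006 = 19966604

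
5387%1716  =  239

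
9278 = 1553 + 7725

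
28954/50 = 14477/25 = 579.08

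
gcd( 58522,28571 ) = 1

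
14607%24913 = 14607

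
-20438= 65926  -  86364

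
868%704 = 164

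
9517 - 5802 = 3715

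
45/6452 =45/6452  =  0.01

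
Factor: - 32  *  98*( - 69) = 216384 = 2^6*3^1*7^2*23^1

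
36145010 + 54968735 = 91113745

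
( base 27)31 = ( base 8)122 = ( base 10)82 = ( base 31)2k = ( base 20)42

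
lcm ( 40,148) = 1480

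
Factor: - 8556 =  - 2^2*3^1*23^1*31^1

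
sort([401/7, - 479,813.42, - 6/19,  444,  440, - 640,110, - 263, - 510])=[ - 640, - 510 , - 479,  -  263, - 6/19,401/7,  110,440, 444,813.42]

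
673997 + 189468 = 863465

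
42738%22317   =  20421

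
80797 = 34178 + 46619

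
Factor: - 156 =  - 2^2 * 3^1*13^1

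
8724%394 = 56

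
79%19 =3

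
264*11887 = 3138168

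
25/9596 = 25/9596 = 0.00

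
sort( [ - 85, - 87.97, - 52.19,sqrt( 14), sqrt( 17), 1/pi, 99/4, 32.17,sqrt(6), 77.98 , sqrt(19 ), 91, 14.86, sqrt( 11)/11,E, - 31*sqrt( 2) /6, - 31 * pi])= [ - 31*pi, - 87.97, - 85, - 52.19, - 31*sqrt (2)/6, sqrt(11)/11,1/pi,sqrt (6), E,sqrt(14 ),sqrt( 17), sqrt(19), 14.86, 99/4, 32.17,77.98, 91 ] 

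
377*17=6409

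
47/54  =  47/54 = 0.87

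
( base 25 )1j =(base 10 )44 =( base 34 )1a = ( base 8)54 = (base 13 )35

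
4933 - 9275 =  - 4342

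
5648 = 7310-1662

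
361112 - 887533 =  - 526421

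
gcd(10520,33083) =1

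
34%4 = 2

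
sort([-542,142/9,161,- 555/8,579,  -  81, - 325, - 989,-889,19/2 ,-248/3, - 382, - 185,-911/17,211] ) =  [-989,-889,-542, - 382,  -  325,-185, - 248/3, - 81, - 555/8,-911/17, 19/2, 142/9, 161,  211,579] 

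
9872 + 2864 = 12736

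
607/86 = 607/86 = 7.06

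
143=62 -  - 81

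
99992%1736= 1040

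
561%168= 57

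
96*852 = 81792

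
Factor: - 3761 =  - 3761^1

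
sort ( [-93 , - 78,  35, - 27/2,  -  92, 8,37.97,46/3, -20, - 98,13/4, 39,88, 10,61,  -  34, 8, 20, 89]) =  [ - 98, -93,  -  92, - 78, -34, - 20, - 27/2, 13/4,8, 8,10, 46/3,20 , 35,  37.97,39,  61, 88,  89 ] 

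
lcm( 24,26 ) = 312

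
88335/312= 2265/8 = 283.12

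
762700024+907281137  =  1669981161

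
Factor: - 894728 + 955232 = 2^3*3^1*2521^1 = 60504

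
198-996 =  - 798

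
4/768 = 1/192  =  0.01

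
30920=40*773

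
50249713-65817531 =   -  15567818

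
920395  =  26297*35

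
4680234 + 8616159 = 13296393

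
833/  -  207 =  - 5+202/207 = - 4.02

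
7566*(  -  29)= -219414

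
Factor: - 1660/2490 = -2^1 * 3^( - 1 )= -2/3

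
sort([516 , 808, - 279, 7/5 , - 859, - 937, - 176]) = [ - 937,  -  859, - 279, - 176,7/5, 516,808]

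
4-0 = 4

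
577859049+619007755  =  1196866804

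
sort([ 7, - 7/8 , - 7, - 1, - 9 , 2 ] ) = [ - 9, - 7, - 1, - 7/8, 2,7 ]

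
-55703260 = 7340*( - 7589) 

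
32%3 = 2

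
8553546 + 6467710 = 15021256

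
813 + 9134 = 9947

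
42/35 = 1 + 1/5 =1.20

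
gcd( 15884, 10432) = 4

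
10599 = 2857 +7742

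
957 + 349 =1306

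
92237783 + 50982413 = 143220196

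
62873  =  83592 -20719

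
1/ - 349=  - 1/349 = - 0.00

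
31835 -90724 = -58889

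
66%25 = 16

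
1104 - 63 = 1041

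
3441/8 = 3441/8 = 430.12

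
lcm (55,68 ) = 3740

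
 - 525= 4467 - 4992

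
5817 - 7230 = -1413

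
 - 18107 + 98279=80172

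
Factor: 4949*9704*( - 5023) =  - 2^3*7^2*101^1*1213^1*5023^1 = - 241230057208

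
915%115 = 110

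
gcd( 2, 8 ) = 2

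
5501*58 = 319058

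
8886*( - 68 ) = -604248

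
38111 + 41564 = 79675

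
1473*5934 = 8740782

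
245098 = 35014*7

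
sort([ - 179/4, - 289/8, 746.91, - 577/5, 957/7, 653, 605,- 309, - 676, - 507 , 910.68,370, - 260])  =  [ - 676, - 507, - 309, - 260, - 577/5,-179/4, - 289/8,957/7,370,  605,  653  ,  746.91,  910.68] 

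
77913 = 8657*9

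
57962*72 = 4173264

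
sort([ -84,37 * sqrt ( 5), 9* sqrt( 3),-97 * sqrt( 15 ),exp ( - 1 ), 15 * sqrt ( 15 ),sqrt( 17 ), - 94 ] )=[ - 97*sqrt( 15 ), - 94, - 84, exp( - 1),sqrt ( 17), 9* sqrt(3),15*sqrt ( 15),37*sqrt(5)]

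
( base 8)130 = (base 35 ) 2i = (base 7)154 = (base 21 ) 44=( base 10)88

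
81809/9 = 81809/9   =  9089.89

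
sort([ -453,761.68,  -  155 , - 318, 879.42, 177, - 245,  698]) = [ - 453,  -  318, - 245,-155, 177, 698, 761.68, 879.42]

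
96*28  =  2688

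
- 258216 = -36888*7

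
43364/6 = 21682/3 = 7227.33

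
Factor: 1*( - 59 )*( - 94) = 2^1*47^1*59^1 = 5546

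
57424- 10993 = 46431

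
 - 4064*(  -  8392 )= 34105088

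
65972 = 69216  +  - 3244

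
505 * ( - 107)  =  -54035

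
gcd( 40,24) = 8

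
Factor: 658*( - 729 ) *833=-2^1*3^6*7^3 * 17^1*47^1 = - 399575106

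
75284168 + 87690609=162974777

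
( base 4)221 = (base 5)131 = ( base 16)29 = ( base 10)41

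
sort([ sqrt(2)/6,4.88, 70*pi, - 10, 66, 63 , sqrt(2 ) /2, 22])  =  [-10,sqrt (2)/6,sqrt(2 ) /2, 4.88,22,63,66,70*pi ] 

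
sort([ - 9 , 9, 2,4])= [ - 9, 2 , 4 , 9 ] 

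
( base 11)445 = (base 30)hn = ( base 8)1025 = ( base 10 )533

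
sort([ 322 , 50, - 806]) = [  -  806,50,322]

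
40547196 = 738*54942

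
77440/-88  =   - 880+0/1 = - 880.00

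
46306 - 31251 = 15055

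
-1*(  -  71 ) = 71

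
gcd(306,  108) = 18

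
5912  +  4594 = 10506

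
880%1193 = 880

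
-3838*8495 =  - 32603810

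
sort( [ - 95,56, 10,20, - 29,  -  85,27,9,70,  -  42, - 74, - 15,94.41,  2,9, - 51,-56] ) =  [ - 95,-85 , - 74 , - 56, - 51,-42, - 29, - 15, 2, 9,9,  10,20,27, 56,70, 94.41 ] 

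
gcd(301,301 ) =301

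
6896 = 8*862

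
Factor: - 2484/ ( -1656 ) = 3/2 = 2^(-1)*3^1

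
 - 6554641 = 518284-7072925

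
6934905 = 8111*855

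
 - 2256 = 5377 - 7633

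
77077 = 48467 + 28610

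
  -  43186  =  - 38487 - 4699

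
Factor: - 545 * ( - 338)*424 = 78105040   =  2^4*5^1*13^2 * 53^1*109^1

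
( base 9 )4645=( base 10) 3443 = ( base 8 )6563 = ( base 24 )5NB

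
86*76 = 6536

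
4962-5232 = -270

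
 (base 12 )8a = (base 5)411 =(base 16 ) 6A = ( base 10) 106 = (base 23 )4e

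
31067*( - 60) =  - 1864020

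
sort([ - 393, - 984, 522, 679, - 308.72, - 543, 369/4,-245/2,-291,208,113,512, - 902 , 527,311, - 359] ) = [-984, - 902, - 543, - 393, - 359, - 308.72, - 291, - 245/2,369/4,113,208,311,512, 522,527,679 ] 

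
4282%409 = 192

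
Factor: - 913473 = -3^2*11^1 *9227^1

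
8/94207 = 8/94207 = 0.00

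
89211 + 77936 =167147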